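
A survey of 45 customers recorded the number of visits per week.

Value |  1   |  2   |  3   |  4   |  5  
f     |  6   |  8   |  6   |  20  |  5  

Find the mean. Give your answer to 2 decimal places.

Values: 1, 2, 3, 4, 5
Σfx = 6×1 + 8×2 + 6×3 + 20×4 + 5×5 = 145
n = Σf = 45
Mean = 145 / 45 = 3.2222

3.22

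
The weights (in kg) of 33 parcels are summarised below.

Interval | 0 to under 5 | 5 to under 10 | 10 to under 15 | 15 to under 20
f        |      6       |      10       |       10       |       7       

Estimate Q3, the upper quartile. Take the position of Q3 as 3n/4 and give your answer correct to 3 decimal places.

Cumulative frequencies: 6, 16, 26, 33
n = 33; position = 3n/4 = 24.75.
This falls in the class 10 to under 15: L = 10, F = 16, f = 10, h = 5.
Upper quartile ≈ 10 + ((24.75 − 16) / 10) × 5 = 14.3750

14.375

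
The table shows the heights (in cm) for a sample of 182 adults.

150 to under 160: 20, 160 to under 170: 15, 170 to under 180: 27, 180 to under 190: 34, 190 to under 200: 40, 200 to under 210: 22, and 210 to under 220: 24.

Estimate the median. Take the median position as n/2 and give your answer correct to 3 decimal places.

Cumulative frequencies: 20, 35, 62, 96, 136, 158, 182
n = 182; position = n/2 = 91.
This falls in the class 180 to under 190: L = 180, F = 62, f = 34, h = 10.
Median ≈ 180 + ((91 − 62) / 34) × 10 = 188.5294

188.529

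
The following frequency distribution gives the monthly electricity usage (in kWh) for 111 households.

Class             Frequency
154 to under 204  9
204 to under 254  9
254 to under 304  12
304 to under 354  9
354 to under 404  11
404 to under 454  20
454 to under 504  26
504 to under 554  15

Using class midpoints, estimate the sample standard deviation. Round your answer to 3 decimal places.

Midpoints: 179, 229, 279, 329, 379, 429, 479, 529
n = 111, Σfm = 43119, mean = 388.4595
Σfm² = 18092551
Σf(m − x̄)² = Σfm² − (Σfm)²/n = 18092551 − 43119²/111 = 1342567.5676
Sample variance = 1342567.5676 / 110 = 12205.1597
Standard deviation = √12205.1597 = 110.4770

110.477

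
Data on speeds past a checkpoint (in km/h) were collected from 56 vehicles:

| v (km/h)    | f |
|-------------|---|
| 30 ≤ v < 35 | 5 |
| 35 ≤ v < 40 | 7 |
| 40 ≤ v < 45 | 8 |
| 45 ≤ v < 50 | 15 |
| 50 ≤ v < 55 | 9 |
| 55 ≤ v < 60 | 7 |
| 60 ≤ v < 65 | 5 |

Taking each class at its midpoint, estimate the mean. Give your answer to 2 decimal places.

Midpoints: 32.5, 37.5, 42.5, 47.5, 52.5, 57.5, 62.5
Σfm = 5×32.5 + 7×37.5 + 8×42.5 + 15×47.5 + 9×52.5 + 7×57.5 + 5×62.5 = 2665
n = Σf = 56
Mean = 2665 / 56 = 47.5893

47.59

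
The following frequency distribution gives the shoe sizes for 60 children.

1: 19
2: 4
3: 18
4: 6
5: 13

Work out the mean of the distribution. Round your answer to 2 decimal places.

2.83

Values: 1, 2, 3, 4, 5
Σfx = 19×1 + 4×2 + 18×3 + 6×4 + 13×5 = 170
n = Σf = 60
Mean = 170 / 60 = 2.8333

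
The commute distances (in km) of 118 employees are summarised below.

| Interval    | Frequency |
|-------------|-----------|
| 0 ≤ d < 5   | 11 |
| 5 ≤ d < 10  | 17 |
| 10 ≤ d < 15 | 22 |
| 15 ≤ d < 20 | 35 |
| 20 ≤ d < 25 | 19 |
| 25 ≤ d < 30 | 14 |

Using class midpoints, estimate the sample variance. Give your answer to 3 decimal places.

Midpoints: 2.5, 7.5, 12.5, 17.5, 22.5, 27.5
n = 118, Σfm = 1855, mean = 15.7203
Σfm² = 35387.5
Σf(m − x̄)² = Σfm² − (Σfm)²/n = 35387.5 − 1855²/118 = 6226.2712
Sample variance = 6226.2712 / 117 = 53.2160

53.216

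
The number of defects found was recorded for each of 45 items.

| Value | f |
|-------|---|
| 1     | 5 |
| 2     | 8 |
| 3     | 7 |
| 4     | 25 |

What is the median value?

Cumulative frequencies: 5, 13, 20, 45
n = 45, so the median is the value in position (n+1)/2 = 23.
Position 23 falls at value 4.

4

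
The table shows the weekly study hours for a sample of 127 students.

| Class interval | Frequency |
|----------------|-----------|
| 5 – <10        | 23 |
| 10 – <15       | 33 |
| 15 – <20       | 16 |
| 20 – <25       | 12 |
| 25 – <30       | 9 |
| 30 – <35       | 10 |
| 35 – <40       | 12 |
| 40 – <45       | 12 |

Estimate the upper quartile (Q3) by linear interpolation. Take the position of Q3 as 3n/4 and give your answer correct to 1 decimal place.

31.1

Cumulative frequencies: 23, 56, 72, 84, 93, 103, 115, 127
n = 127; position = 3n/4 = 95.25.
This falls in the class 30 – <35: L = 30, F = 93, f = 10, h = 5.
Upper quartile ≈ 30 + ((95.25 − 93) / 10) × 5 = 31.1250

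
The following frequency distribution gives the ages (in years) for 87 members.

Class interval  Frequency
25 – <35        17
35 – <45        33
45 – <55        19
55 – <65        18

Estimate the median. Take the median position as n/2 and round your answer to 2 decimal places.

Cumulative frequencies: 17, 50, 69, 87
n = 87; position = n/2 = 43.5.
This falls in the class 35 – <45: L = 35, F = 17, f = 33, h = 10.
Median ≈ 35 + ((43.5 − 17) / 33) × 10 = 43.0303

43.03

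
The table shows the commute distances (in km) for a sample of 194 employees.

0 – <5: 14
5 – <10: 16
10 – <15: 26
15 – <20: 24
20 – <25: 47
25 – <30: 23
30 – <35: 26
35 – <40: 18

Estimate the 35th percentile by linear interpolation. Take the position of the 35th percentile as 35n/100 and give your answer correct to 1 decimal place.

Cumulative frequencies: 14, 30, 56, 80, 127, 150, 176, 194
n = 194; position = 35n/100 = 67.9.
This falls in the class 15 – <20: L = 15, F = 56, f = 24, h = 5.
35th percentile ≈ 15 + ((67.9 − 56) / 24) × 5 = 17.4792

17.5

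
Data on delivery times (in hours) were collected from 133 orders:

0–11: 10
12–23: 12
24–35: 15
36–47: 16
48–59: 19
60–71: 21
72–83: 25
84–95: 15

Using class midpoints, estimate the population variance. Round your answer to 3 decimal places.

Midpoints: 5.5, 17.5, 29.5, 41.5, 53.5, 65.5, 77.5, 89.5
n = 133, Σfm = 7043.5, mean = 52.9586
Σfm² = 459375.25
Σf(m − x̄)² = Σfm² − (Σfm)²/n = 459375.25 − 7043.5²/133 = 86361.0226
Population variance = 86361.0226 / 133 = 649.3310

649.331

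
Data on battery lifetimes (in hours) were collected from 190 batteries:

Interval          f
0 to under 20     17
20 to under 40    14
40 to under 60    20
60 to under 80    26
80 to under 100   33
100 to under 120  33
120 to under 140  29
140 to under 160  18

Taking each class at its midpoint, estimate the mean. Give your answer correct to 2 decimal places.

86.74

Midpoints: 10, 30, 50, 70, 90, 110, 130, 150
Σfm = 17×10 + 14×30 + 20×50 + 26×70 + 33×90 + 33×110 + 29×130 + 18×150 = 16480
n = Σf = 190
Mean = 16480 / 190 = 86.7368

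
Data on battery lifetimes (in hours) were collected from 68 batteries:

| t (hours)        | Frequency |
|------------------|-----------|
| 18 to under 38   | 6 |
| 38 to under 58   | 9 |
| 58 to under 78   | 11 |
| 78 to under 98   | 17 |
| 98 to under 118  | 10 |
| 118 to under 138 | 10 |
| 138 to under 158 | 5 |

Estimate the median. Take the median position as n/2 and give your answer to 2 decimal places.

Cumulative frequencies: 6, 15, 26, 43, 53, 63, 68
n = 68; position = n/2 = 34.
This falls in the class 78 to under 98: L = 78, F = 26, f = 17, h = 20.
Median ≈ 78 + ((34 − 26) / 17) × 20 = 87.4118

87.41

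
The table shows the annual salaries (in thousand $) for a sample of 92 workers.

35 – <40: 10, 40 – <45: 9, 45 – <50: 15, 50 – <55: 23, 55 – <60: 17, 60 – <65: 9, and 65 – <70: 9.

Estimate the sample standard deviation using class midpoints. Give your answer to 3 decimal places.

8.692

Midpoints: 37.5, 42.5, 47.5, 52.5, 57.5, 62.5, 67.5
n = 92, Σfm = 4825, mean = 52.4457
Σfm² = 259925
Σf(m − x̄)² = Σfm² − (Σfm)²/n = 259925 − 4825²/92 = 6874.7283
Sample variance = 6874.7283 / 91 = 75.5465
Standard deviation = √75.5465 = 8.6917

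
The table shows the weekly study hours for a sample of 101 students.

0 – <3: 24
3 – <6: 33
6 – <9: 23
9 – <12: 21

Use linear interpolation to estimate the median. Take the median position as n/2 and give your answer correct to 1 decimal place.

Cumulative frequencies: 24, 57, 80, 101
n = 101; position = n/2 = 50.5.
This falls in the class 3 – <6: L = 3, F = 24, f = 33, h = 3.
Median ≈ 3 + ((50.5 − 24) / 33) × 3 = 5.4091

5.4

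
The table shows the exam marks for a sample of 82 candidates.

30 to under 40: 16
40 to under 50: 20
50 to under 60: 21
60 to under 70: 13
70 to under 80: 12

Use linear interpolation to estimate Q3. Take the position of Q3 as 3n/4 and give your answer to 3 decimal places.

63.462

Cumulative frequencies: 16, 36, 57, 70, 82
n = 82; position = 3n/4 = 61.5.
This falls in the class 60 to under 70: L = 60, F = 57, f = 13, h = 10.
Upper quartile ≈ 60 + ((61.5 − 57) / 13) × 10 = 63.4615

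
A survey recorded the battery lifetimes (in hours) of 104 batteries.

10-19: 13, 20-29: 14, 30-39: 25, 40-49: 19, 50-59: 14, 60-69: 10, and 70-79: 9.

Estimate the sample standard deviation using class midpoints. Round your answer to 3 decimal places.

17.729

Midpoints: 14.5, 24.5, 34.5, 44.5, 54.5, 64.5, 74.5
n = 104, Σfm = 4318, mean = 41.5192
Σfm² = 211656
Σf(m − x̄)² = Σfm² − (Σfm)²/n = 211656 − 4318²/104 = 32375.9615
Sample variance = 32375.9615 / 103 = 314.3297
Standard deviation = √314.3297 = 17.7293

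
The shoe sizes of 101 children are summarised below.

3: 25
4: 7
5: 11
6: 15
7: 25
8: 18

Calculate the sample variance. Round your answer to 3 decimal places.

3.459

Values: 3, 4, 5, 6, 7, 8
n = 101, Σfx = 567, mean = 5.6139
Σfx² = 3529
Σf(x − x̄)² = Σfx² − (Σfx)²/n = 3529 − 567²/101 = 345.9406
Sample variance = 345.9406 / 100 = 3.4594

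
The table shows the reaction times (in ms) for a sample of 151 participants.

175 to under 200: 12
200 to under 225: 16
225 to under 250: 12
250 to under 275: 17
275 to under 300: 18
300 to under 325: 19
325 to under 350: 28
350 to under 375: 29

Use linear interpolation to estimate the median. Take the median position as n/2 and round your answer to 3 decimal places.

300.658

Cumulative frequencies: 12, 28, 40, 57, 75, 94, 122, 151
n = 151; position = n/2 = 75.5.
This falls in the class 300 to under 325: L = 300, F = 75, f = 19, h = 25.
Median ≈ 300 + ((75.5 − 75) / 19) × 25 = 300.6579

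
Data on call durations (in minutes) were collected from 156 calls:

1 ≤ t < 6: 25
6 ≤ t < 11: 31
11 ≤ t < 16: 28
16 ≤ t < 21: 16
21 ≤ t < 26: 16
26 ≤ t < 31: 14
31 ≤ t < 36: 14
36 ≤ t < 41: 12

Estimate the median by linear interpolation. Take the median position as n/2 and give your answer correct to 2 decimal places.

Cumulative frequencies: 25, 56, 84, 100, 116, 130, 144, 156
n = 156; position = n/2 = 78.
This falls in the class 11 ≤ t < 16: L = 11, F = 56, f = 28, h = 5.
Median ≈ 11 + ((78 − 56) / 28) × 5 = 14.9286

14.93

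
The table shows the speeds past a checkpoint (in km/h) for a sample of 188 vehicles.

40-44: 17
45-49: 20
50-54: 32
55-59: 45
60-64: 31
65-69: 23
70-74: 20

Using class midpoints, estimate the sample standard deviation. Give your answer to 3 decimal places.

8.706

Midpoints: 42, 47, 52, 57, 62, 67, 72
n = 188, Σfm = 10786, mean = 57.3723
Σfm² = 632992
Σf(m − x̄)² = Σfm² − (Σfm)²/n = 632992 − 10786²/188 = 14173.9362
Sample variance = 14173.9362 / 187 = 75.7965
Standard deviation = √75.7965 = 8.7061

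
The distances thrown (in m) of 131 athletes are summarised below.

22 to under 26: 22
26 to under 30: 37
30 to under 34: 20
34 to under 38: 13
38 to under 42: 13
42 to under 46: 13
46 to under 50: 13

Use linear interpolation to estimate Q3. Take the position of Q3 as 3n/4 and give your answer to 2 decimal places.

39.92

Cumulative frequencies: 22, 59, 79, 92, 105, 118, 131
n = 131; position = 3n/4 = 98.25.
This falls in the class 38 to under 42: L = 38, F = 92, f = 13, h = 4.
Upper quartile ≈ 38 + ((98.25 − 92) / 13) × 4 = 39.9231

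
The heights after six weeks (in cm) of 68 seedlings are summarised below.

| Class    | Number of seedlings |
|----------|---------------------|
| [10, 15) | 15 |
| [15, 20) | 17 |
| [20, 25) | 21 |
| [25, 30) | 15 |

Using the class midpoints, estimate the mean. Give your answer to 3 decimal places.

Midpoints: 12.5, 17.5, 22.5, 27.5
Σfm = 15×12.5 + 17×17.5 + 21×22.5 + 15×27.5 = 1370
n = Σf = 68
Mean = 1370 / 68 = 20.1471

20.147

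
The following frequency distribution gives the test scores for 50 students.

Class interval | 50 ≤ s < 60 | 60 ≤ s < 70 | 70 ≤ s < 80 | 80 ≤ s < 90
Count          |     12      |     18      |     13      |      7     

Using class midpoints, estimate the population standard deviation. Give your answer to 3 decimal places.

9.849

Midpoints: 55, 65, 75, 85
n = 50, Σfm = 3400, mean = 68.0000
Σfm² = 236050
Σf(m − x̄)² = Σfm² − (Σfm)²/n = 236050 − 3400²/50 = 4850.0000
Population variance = 4850.0000 / 50 = 97.0000
Standard deviation = √97.0000 = 9.8489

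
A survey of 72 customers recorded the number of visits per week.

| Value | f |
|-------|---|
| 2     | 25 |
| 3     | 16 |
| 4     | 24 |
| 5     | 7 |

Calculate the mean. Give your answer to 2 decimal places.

Values: 2, 3, 4, 5
Σfx = 25×2 + 16×3 + 24×4 + 7×5 = 229
n = Σf = 72
Mean = 229 / 72 = 3.1806

3.18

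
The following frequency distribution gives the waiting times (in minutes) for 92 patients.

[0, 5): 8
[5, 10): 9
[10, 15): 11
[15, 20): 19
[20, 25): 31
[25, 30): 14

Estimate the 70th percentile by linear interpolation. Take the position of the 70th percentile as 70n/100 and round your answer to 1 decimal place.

22.8

Cumulative frequencies: 8, 17, 28, 47, 78, 92
n = 92; position = 70n/100 = 64.4.
This falls in the class [20, 25): L = 20, F = 47, f = 31, h = 5.
70th percentile ≈ 20 + ((64.4 − 47) / 31) × 5 = 22.8065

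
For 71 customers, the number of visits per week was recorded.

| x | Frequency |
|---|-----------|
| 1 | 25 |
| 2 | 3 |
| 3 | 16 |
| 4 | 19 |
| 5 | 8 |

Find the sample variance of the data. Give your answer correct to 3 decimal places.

2.135

Values: 1, 2, 3, 4, 5
n = 71, Σfx = 195, mean = 2.7465
Σfx² = 685
Σf(x − x̄)² = Σfx² − (Σfx)²/n = 685 − 195²/71 = 149.4366
Sample variance = 149.4366 / 70 = 2.1348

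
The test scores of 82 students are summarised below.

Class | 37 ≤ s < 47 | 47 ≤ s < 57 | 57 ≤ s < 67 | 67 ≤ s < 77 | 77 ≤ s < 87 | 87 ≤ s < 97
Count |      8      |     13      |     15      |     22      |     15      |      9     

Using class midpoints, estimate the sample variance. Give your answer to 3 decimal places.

219.151

Midpoints: 42, 52, 62, 72, 82, 92
n = 82, Σfm = 5584, mean = 68.0976
Σfm² = 398008
Σf(m − x̄)² = Σfm² − (Σfm)²/n = 398008 − 5584²/82 = 17751.2195
Sample variance = 17751.2195 / 81 = 219.1509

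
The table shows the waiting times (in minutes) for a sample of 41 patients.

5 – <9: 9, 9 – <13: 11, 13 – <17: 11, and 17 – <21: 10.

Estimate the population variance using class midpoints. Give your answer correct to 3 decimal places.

Midpoints: 7, 11, 15, 19
n = 41, Σfm = 539, mean = 13.1463
Σfm² = 7857
Σf(m − x̄)² = Σfm² − (Σfm)²/n = 7857 − 539²/41 = 771.1220
Population variance = 771.1220 / 41 = 18.8079

18.808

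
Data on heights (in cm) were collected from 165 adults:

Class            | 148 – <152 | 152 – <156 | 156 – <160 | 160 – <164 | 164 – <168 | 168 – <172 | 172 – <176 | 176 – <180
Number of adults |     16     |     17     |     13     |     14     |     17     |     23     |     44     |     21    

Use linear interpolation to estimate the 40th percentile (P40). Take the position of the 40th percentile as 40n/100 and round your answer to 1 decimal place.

165.4

Cumulative frequencies: 16, 33, 46, 60, 77, 100, 144, 165
n = 165; position = 40n/100 = 66.
This falls in the class 164 – <168: L = 164, F = 60, f = 17, h = 4.
40th percentile ≈ 164 + ((66 − 60) / 17) × 4 = 165.4118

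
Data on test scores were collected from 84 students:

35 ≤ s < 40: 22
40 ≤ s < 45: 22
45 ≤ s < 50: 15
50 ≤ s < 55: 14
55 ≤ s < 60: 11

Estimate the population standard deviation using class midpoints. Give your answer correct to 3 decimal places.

Midpoints: 37.5, 42.5, 47.5, 52.5, 57.5
n = 84, Σfm = 3840, mean = 45.7143
Σfm² = 179475
Σf(m − x̄)² = Σfm² − (Σfm)²/n = 179475 − 3840²/84 = 3932.1429
Population variance = 3932.1429 / 84 = 46.8112
Standard deviation = √46.8112 = 6.8419

6.842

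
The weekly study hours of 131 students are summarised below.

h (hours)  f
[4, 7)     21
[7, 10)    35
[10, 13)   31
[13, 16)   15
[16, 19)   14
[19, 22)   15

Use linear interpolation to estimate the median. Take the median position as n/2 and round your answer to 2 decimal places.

10.92

Cumulative frequencies: 21, 56, 87, 102, 116, 131
n = 131; position = n/2 = 65.5.
This falls in the class [10, 13): L = 10, F = 56, f = 31, h = 3.
Median ≈ 10 + ((65.5 − 56) / 31) × 3 = 10.9194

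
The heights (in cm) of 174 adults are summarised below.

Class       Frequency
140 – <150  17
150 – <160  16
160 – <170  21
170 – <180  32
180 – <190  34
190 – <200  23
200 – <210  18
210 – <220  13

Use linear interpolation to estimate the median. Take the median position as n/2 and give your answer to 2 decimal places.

Cumulative frequencies: 17, 33, 54, 86, 120, 143, 161, 174
n = 174; position = n/2 = 87.
This falls in the class 180 – <190: L = 180, F = 86, f = 34, h = 10.
Median ≈ 180 + ((87 − 86) / 34) × 10 = 180.2941

180.29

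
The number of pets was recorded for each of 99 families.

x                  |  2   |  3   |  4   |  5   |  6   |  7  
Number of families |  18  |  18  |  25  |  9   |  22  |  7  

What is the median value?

4

Cumulative frequencies: 18, 36, 61, 70, 92, 99
n = 99, so the median is the value in position (n+1)/2 = 50.
Position 50 falls at value 4.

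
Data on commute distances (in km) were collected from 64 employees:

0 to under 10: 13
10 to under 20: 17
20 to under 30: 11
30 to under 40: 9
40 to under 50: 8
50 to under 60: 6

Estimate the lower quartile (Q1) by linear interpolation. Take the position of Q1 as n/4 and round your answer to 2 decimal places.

11.76

Cumulative frequencies: 13, 30, 41, 50, 58, 64
n = 64; position = n/4 = 16.
This falls in the class 10 to under 20: L = 10, F = 13, f = 17, h = 10.
Lower quartile ≈ 10 + ((16 − 13) / 17) × 10 = 11.7647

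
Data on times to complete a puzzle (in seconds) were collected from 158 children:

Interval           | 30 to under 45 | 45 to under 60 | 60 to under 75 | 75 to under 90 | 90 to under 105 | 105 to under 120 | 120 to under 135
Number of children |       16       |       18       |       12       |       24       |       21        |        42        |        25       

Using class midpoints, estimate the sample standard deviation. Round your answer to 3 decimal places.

29.259

Midpoints: 37.5, 52.5, 67.5, 82.5, 97.5, 112.5, 127.5
n = 158, Σfm = 14295, mean = 90.4747
Σfm² = 1427737.5
Σf(m − x̄)² = Σfm² − (Σfm)²/n = 1427737.5 − 14295²/158 = 134401.8987
Sample variance = 134401.8987 / 157 = 856.0630
Standard deviation = √856.0630 = 29.2586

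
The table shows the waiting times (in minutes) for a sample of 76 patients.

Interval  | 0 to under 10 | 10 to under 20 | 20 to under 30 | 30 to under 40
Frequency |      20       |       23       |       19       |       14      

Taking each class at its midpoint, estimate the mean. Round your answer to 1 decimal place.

18.6

Midpoints: 5, 15, 25, 35
Σfm = 20×5 + 23×15 + 19×25 + 14×35 = 1410
n = Σf = 76
Mean = 1410 / 76 = 18.5526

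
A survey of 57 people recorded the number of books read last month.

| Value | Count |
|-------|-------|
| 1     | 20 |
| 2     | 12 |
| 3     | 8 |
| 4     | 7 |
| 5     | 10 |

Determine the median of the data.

2

Cumulative frequencies: 20, 32, 40, 47, 57
n = 57, so the median is the value in position (n+1)/2 = 29.
Position 29 falls at value 2.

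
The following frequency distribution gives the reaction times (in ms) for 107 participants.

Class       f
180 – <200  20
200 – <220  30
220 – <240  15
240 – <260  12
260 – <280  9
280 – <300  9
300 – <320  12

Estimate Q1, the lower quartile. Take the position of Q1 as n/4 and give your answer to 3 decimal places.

Cumulative frequencies: 20, 50, 65, 77, 86, 95, 107
n = 107; position = n/4 = 26.75.
This falls in the class 200 – <220: L = 200, F = 20, f = 30, h = 20.
Lower quartile ≈ 200 + ((26.75 − 20) / 30) × 20 = 204.5000

204.500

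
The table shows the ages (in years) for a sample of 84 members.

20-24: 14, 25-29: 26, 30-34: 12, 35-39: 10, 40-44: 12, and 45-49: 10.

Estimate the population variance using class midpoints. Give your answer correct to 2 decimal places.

Midpoints: 22, 27, 32, 37, 42, 47
n = 84, Σfm = 2738, mean = 32.5952
Σfm² = 94966
Σf(m − x̄)² = Σfm² − (Σfm)²/n = 94966 − 2738²/84 = 5720.2381
Population variance = 5720.2381 / 84 = 68.0981

68.10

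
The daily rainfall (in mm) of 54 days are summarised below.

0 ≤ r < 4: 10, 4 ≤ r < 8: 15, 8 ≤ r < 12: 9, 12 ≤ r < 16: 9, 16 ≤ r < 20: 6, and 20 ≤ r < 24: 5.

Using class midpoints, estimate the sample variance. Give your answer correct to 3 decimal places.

Midpoints: 2, 6, 10, 14, 18, 22
n = 54, Σfm = 544, mean = 10.0741
Σfm² = 7608
Σf(m − x̄)² = Σfm² − (Σfm)²/n = 7608 − 544²/54 = 2127.7037
Sample variance = 2127.7037 / 53 = 40.1454

40.145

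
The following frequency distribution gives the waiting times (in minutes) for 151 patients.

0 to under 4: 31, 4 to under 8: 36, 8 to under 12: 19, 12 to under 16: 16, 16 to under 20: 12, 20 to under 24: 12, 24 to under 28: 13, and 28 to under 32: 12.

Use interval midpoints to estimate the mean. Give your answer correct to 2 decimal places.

12.38

Midpoints: 2, 6, 10, 14, 18, 22, 26, 30
Σfm = 31×2 + 36×6 + 19×10 + 16×14 + 12×18 + 12×22 + 13×26 + 12×30 = 1870
n = Σf = 151
Mean = 1870 / 151 = 12.3841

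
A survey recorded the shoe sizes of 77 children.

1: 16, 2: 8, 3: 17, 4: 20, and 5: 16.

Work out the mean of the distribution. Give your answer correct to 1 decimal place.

Values: 1, 2, 3, 4, 5
Σfx = 16×1 + 8×2 + 17×3 + 20×4 + 16×5 = 243
n = Σf = 77
Mean = 243 / 77 = 3.1558

3.2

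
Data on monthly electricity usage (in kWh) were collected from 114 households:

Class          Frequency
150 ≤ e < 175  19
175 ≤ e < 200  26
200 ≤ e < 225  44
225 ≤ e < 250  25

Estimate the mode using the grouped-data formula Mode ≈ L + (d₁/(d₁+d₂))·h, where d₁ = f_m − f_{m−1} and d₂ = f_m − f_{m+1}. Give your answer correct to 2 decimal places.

Modal class: 200 ≤ e < 225 (highest frequency 44).
d₁ = 44 − 26 = 18, d₂ = 44 − 25 = 19
Mode ≈ 200 + (18/(18+19)) × 25 = 200 + 12.1622 = 212.1622

212.16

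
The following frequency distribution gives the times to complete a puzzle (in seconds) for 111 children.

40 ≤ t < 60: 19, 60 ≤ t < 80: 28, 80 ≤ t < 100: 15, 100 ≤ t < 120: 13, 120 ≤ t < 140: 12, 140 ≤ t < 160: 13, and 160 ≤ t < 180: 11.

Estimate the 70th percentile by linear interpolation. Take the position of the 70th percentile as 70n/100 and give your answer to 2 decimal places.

Cumulative frequencies: 19, 47, 62, 75, 87, 100, 111
n = 111; position = 70n/100 = 77.7.
This falls in the class 120 ≤ t < 140: L = 120, F = 75, f = 12, h = 20.
70th percentile ≈ 120 + ((77.7 − 75) / 12) × 20 = 124.5000

124.50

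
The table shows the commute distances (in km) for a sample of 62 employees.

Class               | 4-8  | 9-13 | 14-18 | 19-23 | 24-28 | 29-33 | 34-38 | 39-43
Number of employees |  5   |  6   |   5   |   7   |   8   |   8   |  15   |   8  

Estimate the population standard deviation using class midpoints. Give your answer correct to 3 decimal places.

Midpoints: 6, 11, 16, 21, 26, 31, 36, 41
n = 62, Σfm = 1647, mean = 26.5645
Σfm² = 51257
Σf(m − x̄)² = Σfm² − (Σfm)²/n = 51257 − 1647²/62 = 7505.2419
Population variance = 7505.2419 / 62 = 121.0523
Standard deviation = √121.0523 = 11.0024

11.002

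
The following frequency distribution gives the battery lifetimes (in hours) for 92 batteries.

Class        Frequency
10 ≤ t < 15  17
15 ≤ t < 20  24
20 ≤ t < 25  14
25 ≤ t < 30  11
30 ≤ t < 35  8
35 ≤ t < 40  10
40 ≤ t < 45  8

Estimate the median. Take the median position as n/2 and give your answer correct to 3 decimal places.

Cumulative frequencies: 17, 41, 55, 66, 74, 84, 92
n = 92; position = n/2 = 46.
This falls in the class 20 ≤ t < 25: L = 20, F = 41, f = 14, h = 5.
Median ≈ 20 + ((46 − 41) / 14) × 5 = 21.7857

21.786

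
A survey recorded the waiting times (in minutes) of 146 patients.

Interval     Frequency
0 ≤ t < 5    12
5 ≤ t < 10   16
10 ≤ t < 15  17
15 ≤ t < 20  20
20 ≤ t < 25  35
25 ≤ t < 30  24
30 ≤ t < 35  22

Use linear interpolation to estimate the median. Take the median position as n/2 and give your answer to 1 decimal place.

Cumulative frequencies: 12, 28, 45, 65, 100, 124, 146
n = 146; position = n/2 = 73.
This falls in the class 20 ≤ t < 25: L = 20, F = 65, f = 35, h = 5.
Median ≈ 20 + ((73 − 65) / 35) × 5 = 21.1429

21.1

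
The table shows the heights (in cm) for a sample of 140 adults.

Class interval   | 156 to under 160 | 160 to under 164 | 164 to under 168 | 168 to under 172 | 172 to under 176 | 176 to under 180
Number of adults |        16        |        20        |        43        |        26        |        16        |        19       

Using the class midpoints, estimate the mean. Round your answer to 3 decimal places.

167.800

Midpoints: 158, 162, 166, 170, 174, 178
Σfm = 16×158 + 20×162 + 43×166 + 26×170 + 16×174 + 19×178 = 23492
n = Σf = 140
Mean = 23492 / 140 = 167.8000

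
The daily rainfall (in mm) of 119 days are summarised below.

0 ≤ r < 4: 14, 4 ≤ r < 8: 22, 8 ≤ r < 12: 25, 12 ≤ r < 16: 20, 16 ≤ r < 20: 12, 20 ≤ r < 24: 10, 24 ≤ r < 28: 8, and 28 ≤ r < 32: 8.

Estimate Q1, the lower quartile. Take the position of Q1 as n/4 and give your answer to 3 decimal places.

Cumulative frequencies: 14, 36, 61, 81, 93, 103, 111, 119
n = 119; position = n/4 = 29.75.
This falls in the class 4 ≤ r < 8: L = 4, F = 14, f = 22, h = 4.
Lower quartile ≈ 4 + ((29.75 − 14) / 22) × 4 = 6.8636

6.864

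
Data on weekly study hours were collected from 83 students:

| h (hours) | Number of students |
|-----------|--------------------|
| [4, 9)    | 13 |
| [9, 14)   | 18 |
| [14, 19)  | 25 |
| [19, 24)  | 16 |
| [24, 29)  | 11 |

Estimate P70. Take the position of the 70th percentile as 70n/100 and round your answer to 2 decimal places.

Cumulative frequencies: 13, 31, 56, 72, 83
n = 83; position = 70n/100 = 58.1.
This falls in the class [19, 24): L = 19, F = 56, f = 16, h = 5.
70th percentile ≈ 19 + ((58.1 − 56) / 16) × 5 = 19.6562

19.66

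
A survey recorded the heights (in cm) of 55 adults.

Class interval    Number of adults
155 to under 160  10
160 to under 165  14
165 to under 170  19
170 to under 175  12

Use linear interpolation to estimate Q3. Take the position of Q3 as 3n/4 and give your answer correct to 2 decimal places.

169.54

Cumulative frequencies: 10, 24, 43, 55
n = 55; position = 3n/4 = 41.25.
This falls in the class 165 to under 170: L = 165, F = 24, f = 19, h = 5.
Upper quartile ≈ 165 + ((41.25 − 24) / 19) × 5 = 169.5395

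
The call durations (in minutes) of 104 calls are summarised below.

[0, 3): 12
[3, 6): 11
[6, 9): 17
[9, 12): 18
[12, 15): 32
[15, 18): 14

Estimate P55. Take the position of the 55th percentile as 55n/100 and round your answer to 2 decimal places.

Cumulative frequencies: 12, 23, 40, 58, 90, 104
n = 104; position = 55n/100 = 57.2.
This falls in the class [9, 12): L = 9, F = 40, f = 18, h = 3.
55th percentile ≈ 9 + ((57.2 − 40) / 18) × 3 = 11.8667

11.87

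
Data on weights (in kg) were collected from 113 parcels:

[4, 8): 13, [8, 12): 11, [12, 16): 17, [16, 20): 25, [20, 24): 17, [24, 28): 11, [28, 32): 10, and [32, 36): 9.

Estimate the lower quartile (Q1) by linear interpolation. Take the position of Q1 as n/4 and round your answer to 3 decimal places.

13.000

Cumulative frequencies: 13, 24, 41, 66, 83, 94, 104, 113
n = 113; position = n/4 = 28.25.
This falls in the class [12, 16): L = 12, F = 24, f = 17, h = 4.
Lower quartile ≈ 12 + ((28.25 − 24) / 17) × 4 = 13.0000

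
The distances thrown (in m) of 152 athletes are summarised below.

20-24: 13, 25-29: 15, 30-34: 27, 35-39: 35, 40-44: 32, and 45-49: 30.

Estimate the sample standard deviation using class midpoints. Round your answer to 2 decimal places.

7.68

Midpoints: 22, 27, 32, 37, 42, 47
n = 152, Σfm = 5604, mean = 36.8684
Σfm² = 215508
Σf(m − x̄)² = Σfm² − (Σfm)²/n = 215508 − 5604²/152 = 8897.3684
Sample variance = 8897.3684 / 151 = 58.9230
Standard deviation = √58.9230 = 7.6761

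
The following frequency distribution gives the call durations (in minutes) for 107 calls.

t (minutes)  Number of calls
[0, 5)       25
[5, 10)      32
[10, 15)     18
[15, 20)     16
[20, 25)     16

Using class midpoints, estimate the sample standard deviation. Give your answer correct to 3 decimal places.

6.889

Midpoints: 2.5, 7.5, 12.5, 17.5, 22.5
n = 107, Σfm = 1167.5, mean = 10.9112
Σfm² = 17768.75
Σf(m − x̄)² = Σfm² − (Σfm)²/n = 17768.75 − 1167.5²/107 = 5029.9065
Sample variance = 5029.9065 / 106 = 47.4519
Standard deviation = √47.4519 = 6.8885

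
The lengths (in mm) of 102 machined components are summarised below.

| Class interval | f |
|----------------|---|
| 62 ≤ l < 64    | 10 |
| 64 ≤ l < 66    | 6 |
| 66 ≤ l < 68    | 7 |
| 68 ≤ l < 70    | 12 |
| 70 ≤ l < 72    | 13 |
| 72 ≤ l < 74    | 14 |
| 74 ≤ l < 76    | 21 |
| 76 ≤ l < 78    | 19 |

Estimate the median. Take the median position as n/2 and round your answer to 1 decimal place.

72.4

Cumulative frequencies: 10, 16, 23, 35, 48, 62, 83, 102
n = 102; position = n/2 = 51.
This falls in the class 72 ≤ l < 74: L = 72, F = 48, f = 14, h = 2.
Median ≈ 72 + ((51 − 48) / 14) × 2 = 72.4286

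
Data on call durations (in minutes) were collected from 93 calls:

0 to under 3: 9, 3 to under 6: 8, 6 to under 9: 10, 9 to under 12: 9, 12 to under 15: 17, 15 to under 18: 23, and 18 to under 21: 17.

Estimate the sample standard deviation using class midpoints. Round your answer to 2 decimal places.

Midpoints: 1.5, 4.5, 7.5, 10.5, 13.5, 16.5, 19.5
n = 93, Σfm = 1159.5, mean = 12.4677
Σfm² = 17561.25
Σf(m − x̄)² = Σfm² − (Σfm)²/n = 17561.25 − 1159.5²/93 = 3104.9032
Sample variance = 3104.9032 / 92 = 33.7489
Standard deviation = √33.7489 = 5.8094

5.81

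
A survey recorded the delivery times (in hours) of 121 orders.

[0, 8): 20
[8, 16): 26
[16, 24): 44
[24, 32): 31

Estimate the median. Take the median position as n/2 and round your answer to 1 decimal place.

Cumulative frequencies: 20, 46, 90, 121
n = 121; position = n/2 = 60.5.
This falls in the class [16, 24): L = 16, F = 46, f = 44, h = 8.
Median ≈ 16 + ((60.5 − 46) / 44) × 8 = 18.6364

18.6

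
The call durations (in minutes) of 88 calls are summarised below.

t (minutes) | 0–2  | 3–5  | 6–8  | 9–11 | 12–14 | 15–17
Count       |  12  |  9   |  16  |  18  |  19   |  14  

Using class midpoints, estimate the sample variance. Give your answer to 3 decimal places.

23.688

Midpoints: 1, 4, 7, 10, 13, 16
n = 88, Σfm = 811, mean = 9.2159
Σfm² = 9535
Σf(m − x̄)² = Σfm² − (Σfm)²/n = 9535 − 811²/88 = 2060.8977
Sample variance = 2060.8977 / 87 = 23.6885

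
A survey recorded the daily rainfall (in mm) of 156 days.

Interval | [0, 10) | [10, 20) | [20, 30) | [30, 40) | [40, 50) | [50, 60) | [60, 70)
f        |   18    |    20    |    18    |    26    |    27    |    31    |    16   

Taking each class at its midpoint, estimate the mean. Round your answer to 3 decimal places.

Midpoints: 5, 15, 25, 35, 45, 55, 65
Σfm = 18×5 + 20×15 + 18×25 + 26×35 + 27×45 + 31×55 + 16×65 = 5710
n = Σf = 156
Mean = 5710 / 156 = 36.6026

36.603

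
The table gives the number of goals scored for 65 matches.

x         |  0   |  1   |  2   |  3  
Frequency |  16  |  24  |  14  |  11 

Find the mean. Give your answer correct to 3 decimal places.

1.308

Values: 0, 1, 2, 3
Σfx = 16×0 + 24×1 + 14×2 + 11×3 = 85
n = Σf = 65
Mean = 85 / 65 = 1.3077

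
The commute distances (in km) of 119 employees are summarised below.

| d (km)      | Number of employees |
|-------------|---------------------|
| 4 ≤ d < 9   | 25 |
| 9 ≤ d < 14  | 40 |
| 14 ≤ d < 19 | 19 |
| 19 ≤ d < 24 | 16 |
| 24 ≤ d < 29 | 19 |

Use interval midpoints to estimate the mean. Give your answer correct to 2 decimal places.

14.99

Midpoints: 6.5, 11.5, 16.5, 21.5, 26.5
Σfm = 25×6.5 + 40×11.5 + 19×16.5 + 16×21.5 + 19×26.5 = 1783.5
n = Σf = 119
Mean = 1783.5 / 119 = 14.9874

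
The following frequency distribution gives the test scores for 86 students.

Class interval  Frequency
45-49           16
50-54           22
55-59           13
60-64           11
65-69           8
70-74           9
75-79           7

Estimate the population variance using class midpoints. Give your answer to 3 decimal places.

Midpoints: 47, 52, 57, 62, 67, 72, 77
n = 86, Σfm = 5042, mean = 58.6279
Σfm² = 303424
Σf(m − x̄)² = Σfm² − (Σfm)²/n = 303424 − 5042²/86 = 7822.0930
Population variance = 7822.0930 / 86 = 90.9546

90.955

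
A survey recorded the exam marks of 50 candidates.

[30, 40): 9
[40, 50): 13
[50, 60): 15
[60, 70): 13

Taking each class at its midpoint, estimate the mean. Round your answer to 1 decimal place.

Midpoints: 35, 45, 55, 65
Σfm = 9×35 + 13×45 + 15×55 + 13×65 = 2570
n = Σf = 50
Mean = 2570 / 50 = 51.4000

51.4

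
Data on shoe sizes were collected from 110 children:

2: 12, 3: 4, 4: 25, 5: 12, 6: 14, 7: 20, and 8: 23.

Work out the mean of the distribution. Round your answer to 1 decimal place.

5.5

Values: 2, 3, 4, 5, 6, 7, 8
Σfx = 12×2 + 4×3 + 25×4 + 12×5 + 14×6 + 20×7 + 23×8 = 604
n = Σf = 110
Mean = 604 / 110 = 5.4909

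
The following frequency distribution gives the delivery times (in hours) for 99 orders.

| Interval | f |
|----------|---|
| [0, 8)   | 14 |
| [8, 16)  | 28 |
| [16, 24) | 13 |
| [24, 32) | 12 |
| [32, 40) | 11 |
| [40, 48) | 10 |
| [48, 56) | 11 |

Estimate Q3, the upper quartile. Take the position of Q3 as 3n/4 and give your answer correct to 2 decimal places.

Cumulative frequencies: 14, 42, 55, 67, 78, 88, 99
n = 99; position = 3n/4 = 74.25.
This falls in the class [32, 40): L = 32, F = 67, f = 11, h = 8.
Upper quartile ≈ 32 + ((74.25 − 67) / 11) × 8 = 37.2727

37.27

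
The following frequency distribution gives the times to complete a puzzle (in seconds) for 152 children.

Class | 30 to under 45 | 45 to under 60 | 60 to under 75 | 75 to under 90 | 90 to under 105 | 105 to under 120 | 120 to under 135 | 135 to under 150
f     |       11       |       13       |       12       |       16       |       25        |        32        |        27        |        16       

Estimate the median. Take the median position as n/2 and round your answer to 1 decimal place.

104.4

Cumulative frequencies: 11, 24, 36, 52, 77, 109, 136, 152
n = 152; position = n/2 = 76.
This falls in the class 90 to under 105: L = 90, F = 52, f = 25, h = 15.
Median ≈ 90 + ((76 − 52) / 25) × 15 = 104.4000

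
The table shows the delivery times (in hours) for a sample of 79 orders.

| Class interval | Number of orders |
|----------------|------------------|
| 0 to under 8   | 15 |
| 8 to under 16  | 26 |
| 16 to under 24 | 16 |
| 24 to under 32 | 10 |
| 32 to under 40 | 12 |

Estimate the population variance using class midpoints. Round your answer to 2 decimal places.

111.69

Midpoints: 4, 12, 20, 28, 36
n = 79, Σfm = 1404, mean = 17.7722
Σfm² = 33776
Σf(m − x̄)² = Σfm² − (Σfm)²/n = 33776 − 1404²/79 = 8823.8987
Population variance = 8823.8987 / 79 = 111.6949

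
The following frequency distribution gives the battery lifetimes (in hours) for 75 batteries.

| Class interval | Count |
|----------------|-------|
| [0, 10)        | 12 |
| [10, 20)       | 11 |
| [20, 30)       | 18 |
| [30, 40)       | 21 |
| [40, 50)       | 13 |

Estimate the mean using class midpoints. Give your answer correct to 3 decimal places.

26.600

Midpoints: 5, 15, 25, 35, 45
Σfm = 12×5 + 11×15 + 18×25 + 21×35 + 13×45 = 1995
n = Σf = 75
Mean = 1995 / 75 = 26.6000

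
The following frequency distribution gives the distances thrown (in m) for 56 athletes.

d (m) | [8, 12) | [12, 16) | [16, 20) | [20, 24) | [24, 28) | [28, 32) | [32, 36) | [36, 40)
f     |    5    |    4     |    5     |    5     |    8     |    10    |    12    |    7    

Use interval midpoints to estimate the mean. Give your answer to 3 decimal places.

Midpoints: 10, 14, 18, 22, 26, 30, 34, 38
Σfm = 5×10 + 4×14 + 5×18 + 5×22 + 8×26 + 10×30 + 12×34 + 7×38 = 1488
n = Σf = 56
Mean = 1488 / 56 = 26.5714

26.571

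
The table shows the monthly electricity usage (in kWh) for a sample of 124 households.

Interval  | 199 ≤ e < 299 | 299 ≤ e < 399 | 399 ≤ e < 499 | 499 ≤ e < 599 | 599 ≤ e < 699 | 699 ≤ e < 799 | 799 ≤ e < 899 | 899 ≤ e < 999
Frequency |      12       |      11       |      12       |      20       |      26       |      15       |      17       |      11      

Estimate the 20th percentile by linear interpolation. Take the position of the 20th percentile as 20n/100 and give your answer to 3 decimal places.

Cumulative frequencies: 12, 23, 35, 55, 81, 96, 113, 124
n = 124; position = 20n/100 = 24.8.
This falls in the class 399 ≤ e < 499: L = 399, F = 23, f = 12, h = 100.
20th percentile ≈ 399 + ((24.8 − 23) / 12) × 100 = 414.0000

414.000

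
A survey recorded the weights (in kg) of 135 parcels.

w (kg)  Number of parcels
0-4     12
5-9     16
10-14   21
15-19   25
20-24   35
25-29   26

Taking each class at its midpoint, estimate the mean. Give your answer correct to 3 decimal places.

Midpoints: 2, 7, 12, 17, 22, 27
Σfm = 12×2 + 16×7 + 21×12 + 25×17 + 35×22 + 26×27 = 2285
n = Σf = 135
Mean = 2285 / 135 = 16.9259

16.926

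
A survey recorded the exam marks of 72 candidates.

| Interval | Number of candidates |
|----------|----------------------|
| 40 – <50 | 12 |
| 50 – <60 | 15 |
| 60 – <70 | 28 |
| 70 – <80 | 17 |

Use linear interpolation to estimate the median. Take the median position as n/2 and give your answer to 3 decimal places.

Cumulative frequencies: 12, 27, 55, 72
n = 72; position = n/2 = 36.
This falls in the class 60 – <70: L = 60, F = 27, f = 28, h = 10.
Median ≈ 60 + ((36 − 27) / 28) × 10 = 63.2143

63.214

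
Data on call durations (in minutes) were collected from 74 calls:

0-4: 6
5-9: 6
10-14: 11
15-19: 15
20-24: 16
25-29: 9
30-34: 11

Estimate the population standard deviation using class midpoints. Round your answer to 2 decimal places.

Midpoints: 2, 7, 12, 17, 22, 27, 32
n = 74, Σfm = 1388, mean = 18.7568
Σfm² = 31806
Σf(m − x̄)² = Σfm² − (Σfm)²/n = 31806 − 1388²/74 = 5771.6216
Population variance = 5771.6216 / 74 = 77.9949
Standard deviation = √77.9949 = 8.8315

8.83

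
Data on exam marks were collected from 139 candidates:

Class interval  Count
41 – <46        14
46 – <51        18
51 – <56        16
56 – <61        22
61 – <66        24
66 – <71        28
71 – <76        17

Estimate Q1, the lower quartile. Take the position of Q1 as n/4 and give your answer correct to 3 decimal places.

Cumulative frequencies: 14, 32, 48, 70, 94, 122, 139
n = 139; position = n/4 = 34.75.
This falls in the class 51 – <56: L = 51, F = 32, f = 16, h = 5.
Lower quartile ≈ 51 + ((34.75 − 32) / 16) × 5 = 51.8594

51.859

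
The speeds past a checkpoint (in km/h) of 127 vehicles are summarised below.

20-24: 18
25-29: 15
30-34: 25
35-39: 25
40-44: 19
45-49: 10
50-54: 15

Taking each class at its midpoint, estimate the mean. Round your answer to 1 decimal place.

36.0

Midpoints: 22, 27, 32, 37, 42, 47, 52
Σfm = 18×22 + 15×27 + 25×32 + 25×37 + 19×42 + 10×47 + 15×52 = 4574
n = Σf = 127
Mean = 4574 / 127 = 36.0157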